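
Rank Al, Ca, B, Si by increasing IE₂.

Ca < Si < Al < B

The second ionization energy removes an electron from the +1 ion. For each element: Al⁺ still has 2 valence electrons; Ca⁺ still has 1 valence electron; B⁺ still has 2 valence electrons; Si⁺ still has 3 valence electrons.
All are still removing valence electrons, so compare the +1 ions as you would atoms: IE_2 generally rises across a period (higher Z_eff) and falls down a group (larger shell), subject to the usual subshell exceptions.
Valence configurations: Al⁺ [Ne]3s², Ca⁺ [Ar]4s¹, B⁺ [He]2s², Si⁺ [Ne]3s²3p¹.
Si⁺ loses a lone 3p electron whereas Al⁺ must break into a filled 3s² pair, so IE_2(Al) > IE_2(Si) even though Si has the higher nuclear charge.
Tabulated IE_2 (kJ/mol): Al 1817, Ca 1145, B 2427, Si 1577.
Putting it together, IE_2: Ca < Si < Al < B.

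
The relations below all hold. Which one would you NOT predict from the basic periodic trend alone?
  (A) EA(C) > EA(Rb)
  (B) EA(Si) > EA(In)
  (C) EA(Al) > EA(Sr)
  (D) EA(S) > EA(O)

(D)

The general trend: electron affinity increases across a period and decreases down a group.
(A) C (period 2, group 14) vs Rb (period 5, group 1): the stated order agrees with the simple trend.
(B) Si (period 3, group 14) vs In (period 5, group 13): the stated order agrees with the simple trend.
(C) Al (period 3, group 13) vs Sr (period 5, group 2): the stated order agrees with the simple trend.
(D) S (period 3, group 16) vs O (period 2, group 16): the stated order contradicts the simple trend.
The exception is (D): the compact 2p subshell of O repels the added electron more than S's larger 3p does.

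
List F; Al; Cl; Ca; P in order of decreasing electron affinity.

F is in period 2, group 17; Al is in period 3, group 13; P is in period 3, group 15; Cl is in period 3, group 17; Ca is in period 4, group 2.
Atoms with high Z_eff and room in the valence shell (especially the halogens) have the most exothermic electron affinities.
These span different periods and groups, so the two trends combine.
Al > Ca: both effects reinforce here, so Al is clearly the higher of the two.
P > Al: both are in period 3; the period trend gives P the larger value.
F > P: both effects reinforce here, so F is clearly the higher of the two.
Cl > F: this pair runs against the simple trend — see the exception note.
Note the exception: Cl has a higher electron affinity than F, contrary to the simple trend — F's small 2p subshell makes the incoming electron feel strong e⁻–e⁻ repulsion, so Cl actually releases more energy on gaining an electron.
For reference (kJ/mol): F 328, Al 42, P 72, Cl 349, Ca 2.
So from highest to lowest: Cl > F > P > Al > Ca.

Cl > F > P > Al > Ca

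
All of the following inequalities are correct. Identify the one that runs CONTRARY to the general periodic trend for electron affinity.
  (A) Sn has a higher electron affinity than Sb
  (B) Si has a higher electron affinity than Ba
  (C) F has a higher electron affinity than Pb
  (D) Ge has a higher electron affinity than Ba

(A)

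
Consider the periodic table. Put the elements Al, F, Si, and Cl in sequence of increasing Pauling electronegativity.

Al, Si, Cl, F

F is in period 2, group 17; Al is in period 3, group 13; Si is in period 3, group 14; Cl is in period 3, group 17.
Electronegativity increases across a period and decreases down a group, tracking effective nuclear charge and atomic size.
These span different periods and groups, so the two trends combine.
Si > Al: Si lies to the right of Al in period 3, so the across-period effect alone puts Si higher.
Cl > Si: both are in period 3; the period trend gives Cl the larger value.
F > Cl: they share group 17; the group trend gives F the larger value.
Tabulated electronegativity (Pauling): F 3.98, Al 1.61, Si 1.90, Cl 3.16.
So from lowest to highest: Al < Si < Cl < F.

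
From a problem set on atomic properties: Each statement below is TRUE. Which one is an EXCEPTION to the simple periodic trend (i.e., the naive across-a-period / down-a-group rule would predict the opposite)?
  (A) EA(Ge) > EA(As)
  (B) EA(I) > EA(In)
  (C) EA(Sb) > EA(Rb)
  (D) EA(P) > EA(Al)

(A)

The general trend: electron affinity increases across a period and decreases down a group.
(A) Ge (period 4, group 14) vs As (period 4, group 15): the stated order contradicts the simple trend.
(B) I (period 5, group 17) vs In (period 5, group 13): the stated order agrees with the simple trend.
(C) Sb (period 5, group 15) vs Rb (period 5, group 1): the stated order agrees with the simple trend.
(D) P (period 3, group 15) vs Al (period 3, group 13): the stated order agrees with the simple trend.
The exception is (A): adding an electron to As's half-filled 4p³ is unfavourable, so Ge (4p²) has the more exothermic EA.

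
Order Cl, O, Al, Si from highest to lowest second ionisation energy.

After 1 electron has been removed, what remains? Cl⁺ still has 6 valence electrons; O⁺ still has 5 valence electrons; Al⁺ still has 2 valence electrons; Si⁺ still has 3 valence electrons.
All are still removing valence electrons, so compare the +1 ions as you would atoms: IE_2 generally rises across a period (higher Z_eff) and falls down a group (larger shell), subject to the usual subshell exceptions.
Valence configurations: Cl⁺ [Ne]3s²3p⁴, O⁺ [He]2s²2p³, Al⁺ [Ne]3s², Si⁺ [Ne]3s²3p¹.
Si⁺ loses a lone 3p electron whereas Al⁺ must break into a filled 3s² pair, so IE_2(Al) > IE_2(Si) even though Si has the higher nuclear charge.
Approximate IE_2 values (kJ/mol): Cl 2298, O 3388, Al 1817, Si 1577.
Hence IE_2: Si < Al < Cl < O.

O > Cl > Al > Si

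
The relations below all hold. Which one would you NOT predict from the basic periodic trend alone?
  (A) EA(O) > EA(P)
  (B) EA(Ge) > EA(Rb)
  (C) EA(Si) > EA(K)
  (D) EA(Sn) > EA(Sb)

(D)

The general trend: electron affinity increases across a period and decreases down a group.
(A) O (period 2, group 16) vs P (period 3, group 15): the stated order agrees with the simple trend.
(B) Ge (period 4, group 14) vs Rb (period 5, group 1): the stated order agrees with the simple trend.
(C) Si (period 3, group 14) vs K (period 4, group 1): the stated order agrees with the simple trend.
(D) Sn (period 5, group 14) vs Sb (period 5, group 15): the stated order contradicts the simple trend.
The exception is (D): adding an electron to Sb's half-filled 5p³ is unfavourable, so Sn has the more exothermic EA.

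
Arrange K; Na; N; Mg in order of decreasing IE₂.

Consider each +1 ion: K⁺ is the bare [Ar] core; Na⁺ is the bare [Ne] core; N⁺ still has 4 valence electrons; Mg⁺ still has 1 valence electron.
Core electrons are held far more tightly than valence electrons, so K and Na top the IE_2 order.
Valence configurations: N⁺ [He]2s²2p², Mg⁺ [Ne]3s¹.
Approximate IE_2 values (kJ/mol): K 3052, Na 4562, N 2856, Mg 1451.
Overall IE_2 order: Mg < N < K < Na.

Na > K > N > Mg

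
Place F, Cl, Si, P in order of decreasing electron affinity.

Cl > F > Si > P

F is in period 2, group 17; Si is in period 3, group 14; P is in period 3, group 15; Cl is in period 3, group 17.
Atoms with high Z_eff and room in the valence shell (especially the halogens) have the most exothermic electron affinities.
These span different periods and groups, so the two trends combine.
Si > P: this pair runs against the simple trend — see the exception note.
F > Si: relative to Si, both the across-period and down-group shifts push F's electron affinity up.
Cl > F: this pair runs against the simple trend — see the exception note.
Note the exception: Si has a higher electron affinity than P, contrary to the simple trend — adding an electron to P's half-filled 3p³ is unfavourable, so Si (3p²) has the more exothermic EA.
Note the exception: Cl has a higher electron affinity than F, contrary to the simple trend — F's small 2p subshell makes the incoming electron feel strong e⁻–e⁻ repulsion, so Cl actually releases more energy on gaining an electron.
Approximate values (kJ/mol): F 328, Si 134, P 72, Cl 349.
So from highest to lowest: Cl > F > Si > P.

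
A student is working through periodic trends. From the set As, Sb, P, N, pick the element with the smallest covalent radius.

N is in period 2, group 15; P is in period 3, group 15; As is in period 4, group 15; Sb is in period 5, group 15.
Radius decreases left→right (rising Z_eff, same n) and increases top→bottom (higher n).
All are in group 15, so atomic radius increases down the group.
The smallest covalent radius among these belongs to N.

N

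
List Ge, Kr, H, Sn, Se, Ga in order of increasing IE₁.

Removing the outermost electron gets harder across a period and easier down a group.
Here both period and group differ, so the two effects have to be weighed against each other.
Sn > Ga: the two effects oppose for this pair; the across-period effect wins (709 vs 579 kJ/mol).
Ge > Sn: Ge sits above Sn in group 14, so the down-group effect alone puts Ge higher.
Se > Ge: Se lies to the right of Ge in period 4, so the across-period effect alone puts Se higher.
H > Se: period and group pull opposite ways; the down-group shift dominates (1312 vs 941 kJ/mol).
Kr > H: the two effects oppose for this pair; the across-period effect wins (1351 vs 1312 kJ/mol).
Approximate values (kJ/mol): H 1312, Ga 579, Ge 762, Se 941, Kr 1351, Sn 709.
So from lowest to highest: Ga < Sn < Ge < Se < H < Kr.

Ga < Sn < Ge < Se < H < Kr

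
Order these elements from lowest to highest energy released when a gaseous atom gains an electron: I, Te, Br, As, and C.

C is in period 2, group 14; As is in period 4, group 15; Br is in period 4, group 17; Te is in period 5, group 16; I is in period 5, group 17.
EA tends to increase across a period and decrease down a group, though the pattern is less regular than for IE or radius.
Neither a single period nor a single group — weigh both effects.
C > As: period and group pull opposite ways; the down-group shift dominates (122 vs 78 kJ/mol).
Te > C: period and group pull opposite ways; the across-period shift dominates (190 vs 122 kJ/mol).
I > Te: I lies to the right of Te in period 5, so the across-period effect alone puts I higher.
Br > I: they share group 17; the group trend gives Br the larger value.
For reference (kJ/mol): C 122, As 78, Br 325, Te 190, I 295.
So from lowest to highest: As < C < Te < I < Br.

As, C, Te, I, Br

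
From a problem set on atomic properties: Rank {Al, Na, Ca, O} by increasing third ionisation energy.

Al < Ca < O < Na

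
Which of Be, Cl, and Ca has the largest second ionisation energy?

IE_2 is the cost of taking one more electron from the +1 cation: Be⁺ still has 1 valence electron; Cl⁺ still has 6 valence electrons; Ca⁺ still has 1 valence electron.
All are still removing valence electrons, so compare the +1 ions as you would atoms: IE_2 generally rises across a period (higher Z_eff) and falls down a group (larger shell), subject to the usual subshell exceptions.
Valence configurations: Be⁺ [He]2s¹, Cl⁺ [Ne]3s²3p⁴, Ca⁺ [Ar]4s¹.
Tabulated IE_2 (kJ/mol): Be 1757, Cl 2298, Ca 1145.
Hence IE_2: Ca < Be < Cl.

Cl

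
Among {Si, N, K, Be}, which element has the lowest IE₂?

After 1 electron has been removed, what remains? Si⁺ still has 3 valence electrons; N⁺ still has 4 valence electrons; K⁺ is the bare [Ar] core; Be⁺ still has 1 valence electron.
Breaking into a closed-shell core is much more expensive than removing a leftover valence electron — K has the largest IE_2 here.
Valence configurations: Si⁺ [Ne]3s²3p¹, N⁺ [He]2s²2p², Be⁺ [He]2s¹.
Approximate IE_2 values (kJ/mol): Si 1577, N 2856, K 3052, Be 1757.
Putting it together, IE_2: Si < Be < N < K.

Si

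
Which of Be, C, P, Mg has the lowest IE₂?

Consider each +1 ion: Be⁺ still has 1 valence electron; C⁺ still has 3 valence electrons; P⁺ still has 4 valence electrons; Mg⁺ still has 1 valence electron.
All are still removing valence electrons, so compare the +1 ions as you would atoms: IE_2 generally rises across a period (higher Z_eff) and falls down a group (larger shell), subject to the usual subshell exceptions.
Valence configurations: Be⁺ [He]2s¹, C⁺ [He]2s²2p¹, P⁺ [Ne]3s²3p², Mg⁺ [Ne]3s¹.
Tabulated IE_2 (kJ/mol): Be 1757, C 2353, P 1907, Mg 1451.
So the second ionization energies run Mg < Be < P < C.

Mg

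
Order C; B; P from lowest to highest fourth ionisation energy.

P < C < B

After 3 electrons have been removed, what remains? C³⁺ still has 1 valence electron; B³⁺ is the bare [He] core; P³⁺ still has 2 valence electrons.
Pulling an electron out of a noble-gas core costs far more than removing a remaining valence electron, so B sits at the high end of IE_4.
Valence configurations: C³⁺ [He]2s¹, P³⁺ [Ne]3s².
Approximate IE_4 values (kJ/mol): C 6223, B 25026, P 4964.
Hence IE_4: P < C < B.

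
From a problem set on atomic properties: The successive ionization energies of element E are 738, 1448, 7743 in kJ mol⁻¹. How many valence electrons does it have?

Look for the largest jump between consecutive ionization energies: IE3/IE2 ≈ 5.3, far larger than any earlier ratio.
That jump marks the point where a core electron is being removed. So the atom has 2 valence electrons.

2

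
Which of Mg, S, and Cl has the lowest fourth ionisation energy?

S

The fourth ionization energy removes an electron from the +3 ion. For each element: Mg³⁺ is already 1 electron into the core; S³⁺ still has 3 valence electrons; Cl³⁺ still has 4 valence electrons.
Core electrons are held far more tightly than valence electrons, so Mg tops the IE_4 order.
Valence configurations: S³⁺ [Ne]3s²3p¹, Cl³⁺ [Ne]3s²3p².
Approximate IE_4 values (kJ/mol): Mg 10543, S 4556, Cl 5159.
So the fourth ionization energies run S < Cl < Mg.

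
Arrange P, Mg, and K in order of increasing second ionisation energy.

The second ionization energy removes an electron from the +1 ion. For each element: P⁺ still has 4 valence electrons; Mg⁺ still has 1 valence electron; K⁺ is the bare [Ar] core.
Pulling an electron out of a noble-gas core costs far more than removing a remaining valence electron, so K sits at the high end of IE_2.
Valence configurations: P⁺ [Ne]3s²3p², Mg⁺ [Ne]3s¹.
Approximate IE_2 values (kJ/mol): P 1907, Mg 1451, K 3052.
Putting it together, IE_2: Mg < P < K.

Mg, P, K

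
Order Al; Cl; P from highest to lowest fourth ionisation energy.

Consider each +3 ion: Al³⁺ is the bare [Ne] core; Cl³⁺ still has 4 valence electrons; P³⁺ still has 2 valence electrons.
Breaking into a closed-shell core is much more expensive than removing a leftover valence electron — Al has the largest IE_4 here.
Valence configurations: Cl³⁺ [Ne]3s²3p², P³⁺ [Ne]3s².
The numbers (kJ/mol): Al 11577, Cl 5159, P 4964.
So the fourth ionization energies run P < Cl < Al.

Al, Cl, P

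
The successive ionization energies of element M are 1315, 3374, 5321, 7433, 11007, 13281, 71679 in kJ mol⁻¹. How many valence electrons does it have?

Look for the largest jump between consecutive ionization energies: IE7/IE6 ≈ 5.4, far larger than any earlier ratio.
That jump marks the point where a core electron is being removed. So the atom has 6 valence electrons.

6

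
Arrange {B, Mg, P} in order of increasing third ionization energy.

Consider each +2 ion: B²⁺ still has 1 valence electron; Mg²⁺ is the bare [Ne] core; P²⁺ still has 3 valence electrons.
Breaking into a closed-shell core is much more expensive than removing a leftover valence electron — Mg has the largest IE_3 here.
Valence configurations: B²⁺ [He]2s¹, P²⁺ [Ne]3s²3p¹.
Approximate IE_3 values (kJ/mol): B 3660, Mg 7733, P 2914.
Overall IE_3 order: P < B < Mg.

P, B, Mg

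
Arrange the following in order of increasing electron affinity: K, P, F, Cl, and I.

K, P, I, F, Cl

EA tends to increase across a period and decrease down a group, though the pattern is less regular than for IE or radius.
These span different periods and groups, so the two trends combine.
P > K: both effects reinforce here, so P is clearly the higher of the two.
I > P: period and group pull opposite ways; the across-period shift dominates (295 vs 72 kJ/mol).
F > I: F sits above I in group 17, so the down-group effect alone puts F higher.
Cl > F: this pair runs against the simple trend — see the exception note.
Note the exception: Cl has a higher electron affinity than F, contrary to the simple trend — F's small 2p subshell makes the incoming electron feel strong e⁻–e⁻ repulsion, so Cl actually releases more energy on gaining an electron.
For reference (kJ/mol): F 328, P 72, Cl 349, K 48, I 295.
So from lowest to highest: K < P < I < F < Cl.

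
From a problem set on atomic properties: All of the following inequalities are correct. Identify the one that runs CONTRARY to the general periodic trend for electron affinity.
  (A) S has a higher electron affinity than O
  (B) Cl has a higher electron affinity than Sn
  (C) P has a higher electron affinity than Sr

(A)

The general trend: electron affinity increases across a period and decreases down a group.
(A) S (period 3, group 16) vs O (period 2, group 16): the stated order contradicts the simple trend.
(B) Cl (period 3, group 17) vs Sn (period 5, group 14): the stated order agrees with the simple trend.
(C) P (period 3, group 15) vs Sr (period 5, group 2): the stated order agrees with the simple trend.
The exception is (A): the compact 2p subshell of O repels the added electron more than S's larger 3p does.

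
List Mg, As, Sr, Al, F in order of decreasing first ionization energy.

F is in period 2, group 17; Mg is in period 3, group 2; Al is in period 3, group 13; As is in period 4, group 15; Sr is in period 5, group 2.
Removing the outermost electron gets harder across a period and easier down a group.
Here both period and group differ, so the two effects have to be weighed against each other.
Al > Sr: relative to Sr, both the across-period and down-group shifts push Al's first ionization energy up.
Mg > Al: this pair runs against the simple trend — see the exception note.
As > Mg: the two effects oppose for this pair; the across-period effect wins (947 vs 738 kJ/mol).
F > As: both effects reinforce here, so F is clearly the higher of the two.
Note the exception: Mg has a higher first ionization energy than Al, contrary to the simple trend — Al's single 3p electron is easier to remove than one from Mg's filled 3s².
Tabulated first ionization energy (kJ/mol): F 1681, Mg 738, Al 578, As 947, Sr 550.
So from highest to lowest: F > As > Mg > Al > Sr.

F > As > Mg > Al > Sr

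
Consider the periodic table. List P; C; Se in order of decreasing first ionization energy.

C is in period 2, group 14; P is in period 3, group 15; Se is in period 4, group 16.
IE₁ increases left→right with effective nuclear charge and decreases top→bottom as the valence shell moves farther out.
These sit on a diagonal, where the across-period and down-group effects partly cancel.
P > Se: period and group pull opposite ways; the down-group shift dominates (1012 vs 941 kJ/mol).
C > P: the two effects oppose for this pair; the down-group effect wins (1086 vs 1012 kJ/mol).
Approximate values (kJ/mol): C 1086, P 1012, Se 941.
So from highest to lowest: C > P > Se.

C > P > Se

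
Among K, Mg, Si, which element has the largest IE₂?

K

IE_2 is the cost of taking one more electron from the +1 cation: K⁺ is the bare [Ar] core; Mg⁺ still has 1 valence electron; Si⁺ still has 3 valence electrons.
Core electrons are held far more tightly than valence electrons, so K tops the IE_2 order.
Valence configurations: Mg⁺ [Ne]3s¹, Si⁺ [Ne]3s²3p¹.
Tabulated IE_2 (kJ/mol): K 3052, Mg 1451, Si 1577.
So the second ionization energies run Mg < Si < K.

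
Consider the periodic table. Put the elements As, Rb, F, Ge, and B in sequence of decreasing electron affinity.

EA tends to increase across a period and decrease down a group, though the pattern is less regular than for IE or radius.
Here both period and group differ, so the two effects have to be weighed against each other.
Rb > B: this pair runs against the simple trend — see the exception note.
As > Rb: both effects reinforce here, so As is clearly the higher of the two.
Ge > As: this pair runs against the simple trend — see the exception note.
F > Ge: relative to Ge, both the across-period and down-group shifts push F's electron affinity up.
Note the exception: Rb has a higher electron affinity than B, contrary to the simple trend — B's ns²np¹ configuration gives only a small electron affinity — the sparsely filled np subshell binds an added electron weakly.
Note the exception: Ge has a higher electron affinity than As, contrary to the simple trend — adding an electron to As's half-filled 4p³ is unfavourable, so Ge (4p²) has the more exothermic EA.
For reference (kJ/mol): B 27, F 328, Ge 119, As 78, Rb 47.
So from highest to lowest: F > Ge > As > Rb > B.

F > Ge > As > Rb > B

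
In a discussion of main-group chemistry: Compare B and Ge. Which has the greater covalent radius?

B is in period 2, group 13; Ge is in period 4, group 14.
Atomic radius shrinks across a period as nuclear charge pulls the same shell inward, and grows down a group as new shells are added.
Neither a single period nor a single group — weigh both effects.
Ge > B: the two effects oppose for this pair; the down-group effect wins (121 vs 85 pm).
Approximate values (pm): B 85, Ge 121.
So Ge has the greater covalent radius (Ge > B).

Ge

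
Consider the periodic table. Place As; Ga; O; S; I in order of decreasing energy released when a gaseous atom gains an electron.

O is in period 2, group 16; S is in period 3, group 16; Ga is in period 4, group 13; As is in period 4, group 15; I is in period 5, group 17.
Atoms with high Z_eff and room in the valence shell (especially the halogens) have the most exothermic electron affinities.
Here both period and group differ, so the two effects have to be weighed against each other.
As > Ga: As lies to the right of Ga in period 4, so the across-period effect alone puts As higher.
O > As: relative to As, both the across-period and down-group shifts push O's electron affinity up.
S > O: this pair runs against the simple trend — see the exception note.
I > S: the two effects oppose for this pair; the across-period effect wins (295 vs 200 kJ/mol).
Note the exception: S has a higher electron affinity than O, contrary to the simple trend — the compact 2p subshell of O repels the added electron more than S's larger 3p does.
Tabulated electron affinity (kJ/mol): O 141, S 200, Ga 29, As 78, I 295.
So from highest to lowest: I > S > O > As > Ga.

I > S > O > As > Ga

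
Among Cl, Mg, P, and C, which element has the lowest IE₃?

After 2 electrons have been removed, what remains? Cl²⁺ still has 5 valence electrons; Mg²⁺ is the bare [Ne] core; P²⁺ still has 3 valence electrons; C²⁺ still has 2 valence electrons.
Pulling an electron out of a noble-gas core costs far more than removing a remaining valence electron, so Mg sits at the high end of IE_3.
Valence configurations: Cl²⁺ [Ne]3s²3p³, P²⁺ [Ne]3s²3p¹, C²⁺ [He]2s².
Tabulated IE_3 (kJ/mol): Cl 3822, Mg 7733, P 2914, C 4620.
Overall IE_3 order: P < Cl < C < Mg.

P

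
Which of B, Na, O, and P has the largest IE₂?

Na

IE_2 is the cost of taking one more electron from the +1 cation: B⁺ still has 2 valence electrons; Na⁺ is the bare [Ne] core; O⁺ still has 5 valence electrons; P⁺ still has 4 valence electrons.
Pulling an electron out of a noble-gas core costs far more than removing a remaining valence electron, so Na sits at the high end of IE_2.
Valence configurations: B⁺ [He]2s², O⁺ [He]2s²2p³, P⁺ [Ne]3s²3p².
Approximate IE_2 values (kJ/mol): B 2427, Na 4562, O 3388, P 1907.
Hence IE_2: P < B < O < Na.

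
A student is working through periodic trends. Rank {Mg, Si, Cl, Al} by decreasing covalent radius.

Mg > Al > Si > Cl

Mg is in period 3, group 2; Al is in period 3, group 13; Si is in period 3, group 14; Cl is in period 3, group 17.
Radius decreases left→right (rising Z_eff, same n) and increases top→bottom (higher n).
All lie in period 3, so atomic radius increases right to left.
So from largest to smallest: Mg > Al > Si > Cl.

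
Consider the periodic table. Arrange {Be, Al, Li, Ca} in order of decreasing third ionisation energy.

Be > Li > Ca > Al

After 2 electrons have been removed, what remains? Be²⁺ is the bare [He] core; Al²⁺ still has 1 valence electron; Li²⁺ is already 1 electron into the core; Ca²⁺ is the bare [Ar] core.
Pulling an electron out of a noble-gas core costs far more than removing a remaining valence electron, so Ca, Li and Be sit at the high end of IE_3.
The numbers (kJ/mol): Be 14849, Al 2745, Li 11815, Ca 4912.
Hence IE_3: Al < Ca < Li < Be.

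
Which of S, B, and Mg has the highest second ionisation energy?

B

The second ionization energy removes an electron from the +1 ion. For each element: S⁺ still has 5 valence electrons; B⁺ still has 2 valence electrons; Mg⁺ still has 1 valence electron.
All are still removing valence electrons, so compare the +1 ions as you would atoms: IE_2 generally rises across a period (higher Z_eff) and falls down a group (larger shell), subject to the usual subshell exceptions.
Valence configurations: S⁺ [Ne]3s²3p³, B⁺ [He]2s², Mg⁺ [Ne]3s¹.
The numbers (kJ/mol): S 2252, B 2427, Mg 1451.
Putting it together, IE_2: Mg < S < B.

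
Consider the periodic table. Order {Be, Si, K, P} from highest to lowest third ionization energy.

Consider each +2 ion: Be²⁺ is the bare [He] core; Si²⁺ still has 2 valence electrons; K²⁺ is already 1 electron into the core; P²⁺ still has 3 valence electrons.
Pulling an electron out of a noble-gas core costs far more than removing a remaining valence electron, so K and Be sit at the high end of IE_3.
Valence configurations: Si²⁺ [Ne]3s², P²⁺ [Ne]3s²3p¹.
P²⁺ loses a lone 3p electron whereas Si²⁺ must break into a filled 3s² pair, so IE_3(Si) > IE_3(P) even though P has the higher nuclear charge.
The numbers (kJ/mol): Be 14849, Si 3232, K 4420, P 2914.
So the third ionization energies run P < Si < K < Be.

Be, K, Si, P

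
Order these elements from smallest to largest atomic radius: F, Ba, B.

F, B, Ba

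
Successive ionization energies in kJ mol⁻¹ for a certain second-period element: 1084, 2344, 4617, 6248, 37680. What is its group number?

Look for the largest jump between consecutive ionization energies: IE5/IE4 ≈ 6.0, far larger than any earlier ratio.
That jump marks the point where a core electron is being removed. So the atom has 4 valence electrons.
A main-group element with 4 valence electrons is in group 14.

Group 14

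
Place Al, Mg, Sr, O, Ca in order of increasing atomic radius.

O, Al, Mg, Ca, Sr

O is in period 2, group 16; Mg is in period 3, group 2; Al is in period 3, group 13; Ca is in period 4, group 2; Sr is in period 5, group 2.
Radius decreases left→right (rising Z_eff, same n) and increases top→bottom (higher n).
Neither a single period nor a single group — weigh both effects.
Al > O: relative to O, both the across-period and down-group shifts push Al's atomic radius up.
Mg > Al: both are in period 3; the period trend gives Mg the larger value.
Ca > Mg: Ca sits below Mg in group 2, so the down-group effect alone puts Ca larger.
Sr > Ca: they share group 2; the group trend gives Sr the larger value.
For reference (pm): O 63, Mg 139, Al 126, Ca 171, Sr 185.
So from smallest to largest: O < Al < Mg < Ca < Sr.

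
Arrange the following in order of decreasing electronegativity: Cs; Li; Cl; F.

F > Cl > Li > Cs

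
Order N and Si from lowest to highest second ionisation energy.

Si < N

The second ionization energy removes an electron from the +1 ion. For each element: N⁺ still has 4 valence electrons; Si⁺ still has 3 valence electrons.
All are still removing valence electrons, so compare the +1 ions as you would atoms: IE_2 generally rises across a period (higher Z_eff) and falls down a group (larger shell), subject to the usual subshell exceptions.
Valence configurations: N⁺ [He]2s²2p², Si⁺ [Ne]3s²3p¹.
Approximate IE_2 values (kJ/mol): N 2856, Si 1577.
So the second ionization energies run Si < N.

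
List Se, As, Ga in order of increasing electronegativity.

Ga, As, Se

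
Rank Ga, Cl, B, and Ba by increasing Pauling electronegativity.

Ba, Ga, B, Cl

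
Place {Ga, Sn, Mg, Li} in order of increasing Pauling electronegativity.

Li is in period 2, group 1; Mg is in period 3, group 2; Ga is in period 4, group 13; Sn is in period 5, group 14.
Electronegativity increases across a period and decreases down a group, tracking effective nuclear charge and atomic size.
These sit on a diagonal, where the across-period and down-group effects partly cancel.
Mg > Li: period and group pull opposite ways; the across-period shift dominates (1.31 vs 0.98).
Ga > Mg: period and group pull opposite ways; the across-period shift dominates (1.81 vs 1.31).
Sn > Ga: period and group pull opposite ways; the across-period shift dominates (1.96 vs 1.81).
Tabulated electronegativity (Pauling): Li 0.98, Mg 1.31, Ga 1.81, Sn 1.96.
So from lowest to highest: Li < Mg < Ga < Sn.

Li, Mg, Ga, Sn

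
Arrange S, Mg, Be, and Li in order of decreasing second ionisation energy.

Li, S, Be, Mg

The second ionization energy removes an electron from the +1 ion. For each element: S⁺ still has 5 valence electrons; Mg⁺ still has 1 valence electron; Be⁺ still has 1 valence electron; Li⁺ is the bare [He] core.
Core electrons are held far more tightly than valence electrons, so Li tops the IE_2 order.
Valence configurations: S⁺ [Ne]3s²3p³, Mg⁺ [Ne]3s¹, Be⁺ [He]2s¹.
Tabulated IE_2 (kJ/mol): S 2252, Mg 1451, Be 1757, Li 7298.
Overall IE_2 order: Mg < Be < S < Li.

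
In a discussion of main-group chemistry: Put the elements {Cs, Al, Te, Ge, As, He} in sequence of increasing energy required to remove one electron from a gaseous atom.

Cs < Al < Ge < Te < As < He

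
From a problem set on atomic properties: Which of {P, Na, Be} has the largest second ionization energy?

Na

The second ionization energy removes an electron from the +1 ion. For each element: P⁺ still has 4 valence electrons; Na⁺ is the bare [Ne] core; Be⁺ still has 1 valence electron.
Core electrons are held far more tightly than valence electrons, so Na tops the IE_2 order.
Valence configurations: P⁺ [Ne]3s²3p², Be⁺ [He]2s¹.
Approximate IE_2 values (kJ/mol): P 1907, Na 4562, Be 1757.
So the second ionization energies run Be < P < Na.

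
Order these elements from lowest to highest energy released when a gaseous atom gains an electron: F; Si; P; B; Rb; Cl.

B < Rb < P < Si < F < Cl

B is in period 2, group 13; F is in period 2, group 17; Si is in period 3, group 14; P is in period 3, group 15; Cl is in period 3, group 17; Rb is in period 5, group 1.
Electron affinity generally becomes more exothermic across a period toward the halogens and less exothermic down a group.
Neither a single period nor a single group — weigh both effects.
Rb > B: this pair runs against the simple trend — see the exception note.
P > Rb: relative to Rb, both the across-period and down-group shifts push P's electron affinity up.
Si > P: this pair runs against the simple trend — see the exception note.
F > Si: relative to Si, both the across-period and down-group shifts push F's electron affinity up.
Cl > F: this pair runs against the simple trend — see the exception note.
Note the exception: Rb has a higher electron affinity than B, contrary to the simple trend — B's ns²np¹ configuration gives only a small electron affinity — the sparsely filled np subshell binds an added electron weakly.
Note the exception: Si has a higher electron affinity than P, contrary to the simple trend — adding an electron to P's half-filled 3p³ is unfavourable, so Si (3p²) has the more exothermic EA.
Note the exception: Cl has a higher electron affinity than F, contrary to the simple trend — F's small 2p subshell makes the incoming electron feel strong e⁻–e⁻ repulsion, so Cl actually releases more energy on gaining an electron.
Approximate values (kJ/mol): B 27, F 328, Si 134, P 72, Cl 349, Rb 47.
So from lowest to highest: B < Rb < P < Si < F < Cl.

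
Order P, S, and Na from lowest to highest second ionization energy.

P, S, Na

Consider each +1 ion: P⁺ still has 4 valence electrons; S⁺ still has 5 valence electrons; Na⁺ is the bare [Ne] core.
Breaking into a closed-shell core is much more expensive than removing a leftover valence electron — Na has the largest IE_2 here.
Valence configurations: P⁺ [Ne]3s²3p², S⁺ [Ne]3s²3p³.
The numbers (kJ/mol): P 1907, S 2252, Na 4562.
So the second ionization energies run P < S < Na.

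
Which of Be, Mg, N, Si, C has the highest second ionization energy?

N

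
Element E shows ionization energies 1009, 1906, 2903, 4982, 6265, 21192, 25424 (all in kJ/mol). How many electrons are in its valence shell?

5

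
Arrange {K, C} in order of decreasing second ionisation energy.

K > C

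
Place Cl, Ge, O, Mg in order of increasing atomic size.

O is in period 2, group 16; Mg is in period 3, group 2; Cl is in period 3, group 17; Ge is in period 4, group 14.
Moving right in a period, electrons are added to the same shell under a stronger nuclear pull, so atoms get smaller; moving down, a new shell is opened and atoms get larger.
Here both period and group differ, so the two effects have to be weighed against each other.
Cl > O: period and group pull opposite ways; the down-group shift dominates (99 vs 63 pm).
Ge > Cl: relative to Cl, both the across-period and down-group shifts push Ge's atomic radius up.
Mg > Ge: period and group pull opposite ways; the across-period shift dominates (139 vs 121 pm).
For reference (pm): O 63, Mg 139, Cl 99, Ge 121.
So from smallest to largest: O < Cl < Ge < Mg.

O < Cl < Ge < Mg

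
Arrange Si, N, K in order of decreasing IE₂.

K, N, Si

Consider each +1 ion: Si⁺ still has 3 valence electrons; N⁺ still has 4 valence electrons; K⁺ is the bare [Ar] core.
Core electrons are held far more tightly than valence electrons, so K tops the IE_2 order.
Valence configurations: Si⁺ [Ne]3s²3p¹, N⁺ [He]2s²2p².
Approximate IE_2 values (kJ/mol): Si 1577, N 2856, K 3052.
Hence IE_2: Si < N < K.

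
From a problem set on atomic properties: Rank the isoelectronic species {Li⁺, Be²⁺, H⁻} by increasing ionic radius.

Be²⁺ < Li⁺ < H⁻

All of these have 2 electrons, so size is governed by nuclear charge alone: the more protons, the stronger the pull on the same electron cloud, and the smaller the ion.
Nuclear charges: Be²⁺ (Z=4), Li⁺ (Z=3), H⁻ (Z=1).
Smallest to largest: Be²⁺ < Li⁺ < H⁻.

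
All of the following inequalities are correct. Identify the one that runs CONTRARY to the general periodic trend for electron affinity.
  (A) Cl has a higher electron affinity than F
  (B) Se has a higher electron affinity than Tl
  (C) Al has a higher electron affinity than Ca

(A)

The general trend: electron affinity increases across a period and decreases down a group.
(A) Cl (period 3, group 17) vs F (period 2, group 17): the stated order contradicts the simple trend.
(B) Se (period 4, group 16) vs Tl (period 6, group 13): the stated order agrees with the simple trend.
(C) Al (period 3, group 13) vs Ca (period 4, group 2): the stated order agrees with the simple trend.
The exception is (A): F's small 2p subshell makes the incoming electron feel strong e⁻–e⁻ repulsion, so Cl actually releases more energy on gaining an electron.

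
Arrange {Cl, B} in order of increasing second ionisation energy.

Cl, B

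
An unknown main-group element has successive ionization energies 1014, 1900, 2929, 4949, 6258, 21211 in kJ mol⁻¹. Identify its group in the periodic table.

Look for the largest jump between consecutive ionization energies: IE6/IE5 ≈ 3.4, far larger than any earlier ratio.
That jump marks the point where a core electron is being removed. So the atom has 5 valence electrons.
A main-group element with 5 valence electrons is in group 15.

Group 15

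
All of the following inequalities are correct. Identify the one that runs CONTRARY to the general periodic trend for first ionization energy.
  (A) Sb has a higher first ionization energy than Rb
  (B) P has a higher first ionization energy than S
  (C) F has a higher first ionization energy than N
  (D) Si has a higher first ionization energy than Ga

The general trend: first ionization energy increases across a period and decreases down a group.
(A) Sb (period 5, group 15) vs Rb (period 5, group 1): the stated order agrees with the simple trend.
(B) P (period 3, group 15) vs S (period 3, group 16): the stated order contradicts the simple trend.
(C) F (period 2, group 17) vs N (period 2, group 15): the stated order agrees with the simple trend.
(D) Si (period 3, group 14) vs Ga (period 4, group 13): the stated order agrees with the simple trend.
The exception is (B): S (3p⁴) ionizes more easily than half-filled P (3p³) because the paired 3p electron in S is pushed out by e⁻–e⁻ repulsion.

(B)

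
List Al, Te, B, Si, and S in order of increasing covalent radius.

B, S, Si, Al, Te

B is in period 2, group 13; Al is in period 3, group 13; Si is in period 3, group 14; S is in period 3, group 16; Te is in period 5, group 16.
Across a period the added protons contract the valence shell; down a group each new principal shell makes the atom larger.
These span different periods and groups, so the two trends combine.
S > B: period and group pull opposite ways; the down-group shift dominates (103 vs 85 pm).
Si > S: Si lies to the left of S in period 3, so the across-period effect alone puts Si larger.
Al > Si: both are in period 3; the period trend gives Al the larger value.
Te > Al: the two effects oppose for this pair; the down-group effect wins (136 vs 126 pm).
Tabulated atomic radius (pm): B 85, Al 126, Si 116, S 103, Te 136.
So from smallest to largest: B < S < Si < Al < Te.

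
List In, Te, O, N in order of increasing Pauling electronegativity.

In, Te, N, O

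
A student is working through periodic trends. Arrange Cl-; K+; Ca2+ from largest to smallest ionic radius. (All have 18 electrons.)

All of these have 18 electrons, so size is governed by nuclear charge alone: the more protons, the stronger the pull on the same electron cloud, and the smaller the ion.
Nuclear charges: Ca2+ (Z=20), K+ (Z=19), Cl- (Z=17).
Largest to smallest: Cl- > K+ > Ca2+.

Cl- > K+ > Ca2+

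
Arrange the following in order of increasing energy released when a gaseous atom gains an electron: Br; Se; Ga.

Atoms with high Z_eff and room in the valence shell (especially the halogens) have the most exothermic electron affinities.
All lie in period 4, so electron affinity increases left to right.
So from lowest to highest: Ga < Se < Br.

Ga < Se < Br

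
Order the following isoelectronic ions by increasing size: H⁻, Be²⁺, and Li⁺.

Be²⁺, Li⁺, H⁻

All of these have 2 electrons, so size is governed by nuclear charge alone: the more protons, the stronger the pull on the same electron cloud, and the smaller the ion.
Nuclear charges: Be²⁺ (Z=4), Li⁺ (Z=3), H⁻ (Z=1).
Smallest to largest: Be²⁺ < Li⁺ < H⁻.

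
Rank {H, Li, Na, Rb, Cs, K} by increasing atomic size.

H < Li < Na < K < Rb < Cs

H is in period 1, group 1; Li is in period 2, group 1; Na is in period 3, group 1; K is in period 4, group 1; Rb is in period 5, group 1; Cs is in period 6, group 1.
Moving right in a period, electrons are added to the same shell under a stronger nuclear pull, so atoms get smaller; moving down, a new shell is opened and atoms get larger.
All are in group 1, so atomic radius increases down the group.
So from smallest to largest: H < Li < Na < K < Rb < Cs.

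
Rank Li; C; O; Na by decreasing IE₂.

IE_2 is the cost of taking one more electron from the +1 cation: Li⁺ is the bare [He] core; C⁺ still has 3 valence electrons; O⁺ still has 5 valence electrons; Na⁺ is the bare [Ne] core.
Breaking into a closed-shell core is much more expensive than removing a leftover valence electron — Na and Li have the largest IE_2 here.
Valence configurations: C⁺ [He]2s²2p¹, O⁺ [He]2s²2p³.
Approximate IE_2 values (kJ/mol): Li 7298, C 2353, O 3388, Na 4562.
Putting it together, IE_2: C < O < Na < Li.

Li > Na > O > C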